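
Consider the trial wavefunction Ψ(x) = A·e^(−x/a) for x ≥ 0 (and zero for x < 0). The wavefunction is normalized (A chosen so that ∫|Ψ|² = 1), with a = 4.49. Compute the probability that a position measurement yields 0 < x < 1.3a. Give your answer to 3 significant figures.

|Ψ|² is the probability density, so P = ∫_{0}^{1.3a} |Ψ|² dx.
The normalization integral ∫|Ψ|²dx over the whole domain equals a/2·A², and A² cancels in the ratio.
In terms of u = x/a (A² and the length scale cancel between numerator and denominator), P = [∫_{0}^{1.3} e^(-2·u) du] / [∫_{0}^{∞} e^(-2·u) du].
Using ∫ e^(-2·u) du = -e^(-2·u)/2, the numerator is 1/2 - e^(-13/5)/2 and the denominator is 1/2.
This works out to P = 0.9257.

P ≈ 0.926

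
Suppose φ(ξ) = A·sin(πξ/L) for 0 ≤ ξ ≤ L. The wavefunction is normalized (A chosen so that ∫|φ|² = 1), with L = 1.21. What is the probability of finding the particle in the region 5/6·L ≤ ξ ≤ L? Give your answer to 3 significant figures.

The probability is P = ∫ |φ|² dξ over [5/6·L, L].
The normalization integral ∫|φ|²dξ over the whole domain equals L/2·A², and A² cancels in the ratio.
Let u = ξ/L; then A² and the length scale cancel, so P = ∫_{5/6}^{1} sin(π·u)^2 du ÷ ∫_{0}^{1} sin(π·u)^2 du.
With ∫ sin(π·u)^2 du = u/2 - sin(2·π·u)/(4·π) + C, the region integral is -√(3)/(8·π) + 1/12 and the full one is 1/2.
The result is P = (-√(3)/4 + π/6)/π.

P ≈ 0.0288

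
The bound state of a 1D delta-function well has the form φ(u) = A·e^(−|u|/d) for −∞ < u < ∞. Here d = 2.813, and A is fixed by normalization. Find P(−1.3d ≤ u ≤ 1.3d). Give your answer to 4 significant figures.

P ≈ 0.9257

P = ∫_{−1.3d}^{1.3d} |φ(u)|² du.
With A² fixed by ∫|φ|² = 1, i.e. A² = (d)^(−1), substitute and integrate.
Both integrals are even about u = 0, so only the u ≥ 0 halves are needed (the factors of 2 cancel). Substituting t = u/d, A² and the length scale cancel in the ratio: P = ∫_{0}^{1.3} e^(-2·t) dt / ∫_{0}^{∞} e^(-2·t) dt.
With ∫ e^(-2·t) dt = -e^(-2·t)/2 + C, the region integral is 1/2 - e^(-13/5)/2 and the full one is 1/2.
This works out to P = 0.92573.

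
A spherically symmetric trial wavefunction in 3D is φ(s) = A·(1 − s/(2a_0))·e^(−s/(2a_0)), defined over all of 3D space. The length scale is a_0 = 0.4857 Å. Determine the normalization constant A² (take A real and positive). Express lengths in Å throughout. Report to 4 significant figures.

A^2 ≈ 0.3473 Å^(-3)

Normalization requires ∫|φ|² 4πs² ds = 1, integrated from 0 to ∞.
The angular integral contributes 4π, leaving ∫₀^∞ s²|φ|² ds.
Recall ∫₀^∞ s^m e^(−s/β) ds = m!·β^(m+1), carrying out the integral gives A² · 8·π·a_0^3.
Hence A² = 1/[8·π·a_0^3].
Plugging in a_0 = 0.4857 yields A = 0.58929.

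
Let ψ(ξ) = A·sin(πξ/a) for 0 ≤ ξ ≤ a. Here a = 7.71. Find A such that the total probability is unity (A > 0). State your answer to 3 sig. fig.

A ≈ 0.509

Normalization requires ∫|ψ|² dξ = 1, integrated from 0 to a.
With ∫₀^a sin²(nπξ/a) dξ = a/2, carrying out the integral gives A² · a/2.
Hence A² = 1/[a/2].
With a = 7.71: A² = 0.2594 and A = 0.5093.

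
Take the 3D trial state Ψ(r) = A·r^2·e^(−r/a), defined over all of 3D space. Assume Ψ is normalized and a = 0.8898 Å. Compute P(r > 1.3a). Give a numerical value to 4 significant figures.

P ≈ 0.9828

P = ∫ |Ψ|² 4πr² dr over r > 1.3a.
A² is fixed by ∫₀^∞ 4πr²|Ψ|² dr = 1, i.e. A² = (45·π·a^7/2)^(−1).
Let u = r/a; then A², 4π and the length scale all cancel, so P = ∫_{1.3}^{∞} u^6·e^(-2·u) du ÷ ∫_{0}^{∞} u^6·e^(-2·u) du.
An antiderivative of u^6·e^(-2·u) is -(4·u^6 + 12·u^5 + 30·u^4 + 60·u^3 + 90·u^2 + 90·u + 45)·e^(-2·u)/8; evaluating from 1.3 to ∞ gives ≈ 5.52842, while the full integral is 45/8.
Taking the ratio yields P = 0.98283.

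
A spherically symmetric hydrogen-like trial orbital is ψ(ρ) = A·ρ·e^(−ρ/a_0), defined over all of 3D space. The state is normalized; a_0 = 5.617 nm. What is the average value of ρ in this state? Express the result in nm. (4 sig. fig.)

⟨ρ⟩ = ∫ ρ |ψ|² 4πρ² dρ over the full domain.
Using ∫₀^∞ ρⁿ e^(−αρ) dρ = n!/αⁿ⁺¹, the ratio of the moment integral to the normalization integral gives ⟨ρ⟩ = 5·a_0/2.
With a_0 = 5.617, ⟨ρ⟩ = 14.043.

⟨ρ⟩ ≈ 14.04 nm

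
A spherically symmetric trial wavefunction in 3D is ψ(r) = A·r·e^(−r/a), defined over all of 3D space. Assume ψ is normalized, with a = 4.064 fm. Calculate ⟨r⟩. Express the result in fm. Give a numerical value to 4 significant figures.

⟨r⟩ ≈ 10.16 fm

The expectation value is the |ψ|²-weighted average of r: ∫ r|ψ|² 4πr² dr.
With ∫₀^∞ r^5 e^(−αr) dr = 5!/α^6, the ratio of the moment integral to the normalization integral gives ⟨r⟩ = 5·a/2.
With a = 4.064, ⟨r⟩ = 10.160.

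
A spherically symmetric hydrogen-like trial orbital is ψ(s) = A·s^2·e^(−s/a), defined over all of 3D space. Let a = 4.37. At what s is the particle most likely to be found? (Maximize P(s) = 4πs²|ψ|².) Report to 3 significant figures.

Set d/ds [P(s) = 4πs²|ψ|²] = 0 and solve for s > 0.
Solving yields s = 3·a.
With a = 4.37, the most probable radial distance is 13.11.

s ≈ 13.1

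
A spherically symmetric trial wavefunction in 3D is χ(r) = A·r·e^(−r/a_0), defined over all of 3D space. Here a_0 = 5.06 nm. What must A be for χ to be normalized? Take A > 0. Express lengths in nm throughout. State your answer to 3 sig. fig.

A ≈ 0.00566 nm^(-5/2)

Normalization requires ∫|χ|² 4πr² dr = 1, integrated from 0 to ∞.
The angular integral contributes 4π, leaving ∫₀^∞ r²|χ|² dr.
The integral (without the A² prefactor) comes out to 3·π·a_0^5.
Setting this equal to 1 gives A² = 1/(3·π·a_0^5).
Plugging in a_0 = 5.06 yields A = 0.005656.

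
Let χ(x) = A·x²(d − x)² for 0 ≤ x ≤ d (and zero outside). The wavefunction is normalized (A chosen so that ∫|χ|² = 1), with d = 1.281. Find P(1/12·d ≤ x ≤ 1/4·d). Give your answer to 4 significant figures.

P = ∫_{1/12·d}^{1/4·d} |χ(x)|² dx.
With A² fixed by ∫|χ|² = 1, i.e. A² = (d^9/630)^(−1), substitute and integrate.
In terms of u = x/d (A² and the length scale cancel between numerator and denominator), P = [∫_{1/12}^{1/4} u^4·(1 - u)^4 du] / [∫_{0}^{1} u^4·(1 - u)^4 du].
An antiderivative of u^4·(1 - u)^4 is u^5·(70·u^4 - 315·u^3 + 540·u^2 - 420·u + 126)/630; evaluating from 1/12 to 1/4 gives ≈ 0.0000770591, while the full integral is 1/630.
This works out to P = 0.048547.

P ≈ 0.04855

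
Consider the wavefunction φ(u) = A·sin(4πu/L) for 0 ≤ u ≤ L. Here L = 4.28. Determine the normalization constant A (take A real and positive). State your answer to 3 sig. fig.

Normalization requires ∫|φ|² du = 1, integrated from 0 to L.
Carrying out the integral gives A² · L/2.
So A² = (L/2)^(−1).
Plugging in L = 4.28 yields A = 0.6836.

A ≈ 0.684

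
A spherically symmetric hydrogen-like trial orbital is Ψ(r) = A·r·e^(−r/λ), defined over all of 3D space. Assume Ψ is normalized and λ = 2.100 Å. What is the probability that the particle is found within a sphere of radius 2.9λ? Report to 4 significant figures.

P = ∫ |Ψ|² 4πr² dr over r ≤ 2.9λ.
Normalization gives A² = 1/(3·π·λ^5).
In terms of u = r/λ (A², 4π and the length scale all cancel between numerator and denominator), P = [∫_{0}^{2.9} u^4·e^(-2·u) du] / [∫_{0}^{∞} u^4·e^(-2·u) du].
With ∫ u^4·e^(-2·u) du = -(u^4/2 + u^3 + 3·u^2/2 + 3·u/2 + 3/4)·e^(-2·u) + C, the region integral is ≈ 0.515461 and the full one is 3/4.
This evaluates to P = 0.68728.

P ≈ 0.6873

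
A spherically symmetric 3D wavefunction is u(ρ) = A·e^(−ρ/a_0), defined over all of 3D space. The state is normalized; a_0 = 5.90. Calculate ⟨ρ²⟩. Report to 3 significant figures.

⟨ρ^2⟩ ≈ 104

The expectation value is the |u|²-weighted average of ρ^2: ∫ ρ^2|u|² 4πρ² dρ.
Evaluating both integrals, ⟨ρ²⟩ = 3·a_0^2.
With a_0 = 5.90, ⟨ρ^2⟩ = 104.4.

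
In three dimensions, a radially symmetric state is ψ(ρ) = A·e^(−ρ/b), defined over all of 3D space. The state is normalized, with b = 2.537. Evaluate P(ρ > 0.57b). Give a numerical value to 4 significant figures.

With dV = 4πρ²dρ, the probability is ∫|ψ|² dV over ρ > 0.57b.
The full normalization integral is A²·[π·b^3] = 1, fixing A².
In terms of u = ρ/b (A², 4π and the length scale all cancel between numerator and denominator), P = [∫_{0.57}^{∞} u^2·e^(-2·u) du] / [∫_{0}^{∞} u^2·e^(-2·u) du].
With ∫ u^2·e^(-2·u) du = -(2·u^2 + 2·u + 1)·e^(-2·u)/4 + C, the region integral is ≈ 0.223058 and the full one is 1/4.
Taking the ratio yields P = 0.89223.

P ≈ 0.8922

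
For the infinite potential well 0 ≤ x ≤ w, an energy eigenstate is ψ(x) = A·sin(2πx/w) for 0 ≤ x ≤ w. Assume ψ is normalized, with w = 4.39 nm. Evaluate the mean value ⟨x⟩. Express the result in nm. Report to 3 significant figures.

⟨x⟩ ≈ 2.20 nm

⟨x⟩ = ∫ x |ψ|² dx over the full domain.
The ratio of the moment integral to the normalization integral gives ⟨x⟩ = w/2.
With w = 4.39, ⟨x⟩ = 2.195.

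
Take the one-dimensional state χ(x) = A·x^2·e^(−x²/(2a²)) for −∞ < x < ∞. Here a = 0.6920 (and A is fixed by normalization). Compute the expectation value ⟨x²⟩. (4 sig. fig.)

⟨x^2⟩ ≈ 1.197

By definition ⟨x²⟩ = ∫ x^2 |χ(x)|² dx.
With ∫_{−∞}^{∞} x^(2m) e^(−αx²) dx = (2m−1)!!·√π / (2^m α^(m+1/2)), evaluating both integrals, ⟨x²⟩ = 5·a^2/2.
Putting a = 0.6920 gives 1.1972.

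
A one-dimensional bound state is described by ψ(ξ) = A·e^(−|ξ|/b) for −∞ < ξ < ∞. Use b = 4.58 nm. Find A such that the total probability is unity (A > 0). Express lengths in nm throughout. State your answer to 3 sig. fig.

A ≈ 0.467 nm^(-1/2)

The normalization condition is ∫|ψ|² dξ = 1 from −∞ to ∞.
With ∫₀^∞ ξ^0 e^(−αξ) dξ = 0!/α^1, carrying out the integral gives A² · b.
With b = 4.58: A² = 0.2183 and A = 0.4673.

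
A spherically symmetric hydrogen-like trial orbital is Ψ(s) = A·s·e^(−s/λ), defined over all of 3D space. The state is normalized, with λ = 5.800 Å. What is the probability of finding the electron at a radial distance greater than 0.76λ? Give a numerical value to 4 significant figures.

With dV = 4πs²ds, the probability is ∫|Ψ|² dV over s > 0.76λ.
A² is fixed by ∫₀^∞ 4πs²|Ψ|² ds = 1, i.e. A² = (3·π·λ^5)^(−1).
In terms of u = s/λ (A², 4π and the length scale all cancel between numerator and denominator), P = [∫_{0.76}^{∞} u^4·e^(-2·u) du] / [∫_{0}^{∞} u^4·e^(-2·u) du].
Using ∫ u^4·e^(-2·u) du = -(u^4/2 + u^3 + 3·u^2/2 + 3·u/2 + 3/4)·e^(-2·u), the numerator is ≈ 0.735350 and the denominator is 3/4.
This evaluates to P = 0.98047.

P ≈ 0.9805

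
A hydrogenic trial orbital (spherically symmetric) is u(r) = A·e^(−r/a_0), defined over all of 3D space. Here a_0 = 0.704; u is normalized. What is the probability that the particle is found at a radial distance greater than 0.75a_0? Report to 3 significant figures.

P = ∫ |u|² 4πr² dr over r > 0.75a_0.
A² is fixed by ∫₀^∞ 4πr²|u|² dr = 1, i.e. A² = (π·a_0^3)^(−1).
In terms of t = r/a_0 (A², 4π and the length scale all cancel between numerator and denominator), P = [∫_{0.75}^{∞} t^2·e^(-2·t) dt] / [∫_{0}^{∞} t^2·e^(-2·t) dt].
Using ∫ t^2·e^(-2·t) dt = -(2·t^2 + 2·t + 1)·e^(-2·t)/4, the numerator is 29·e^(-3/2)/32 and the denominator is 1/4.
The region integral divided by the full integral gives P = 0.8088.

P ≈ 0.809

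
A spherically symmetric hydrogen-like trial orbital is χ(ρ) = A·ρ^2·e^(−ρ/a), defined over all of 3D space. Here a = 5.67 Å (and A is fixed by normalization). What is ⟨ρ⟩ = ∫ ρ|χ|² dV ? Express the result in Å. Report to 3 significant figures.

The expectation value is the |χ|²-weighted average of ρ: ∫ ρ|χ|² 4πρ² dρ.
Since the A² factors cancel between numerator and denominator, ⟨ρ⟩ = 7·a/2.
Putting a = 5.67 gives 19.85.

⟨ρ⟩ ≈ 19.8 Å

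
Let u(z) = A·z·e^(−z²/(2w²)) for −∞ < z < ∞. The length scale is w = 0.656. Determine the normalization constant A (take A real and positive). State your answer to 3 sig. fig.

A ≈ 2.00

The normalization condition is ∫|u|² dz = 1 from −∞ to ∞.
Differentiating ∫e^(−αz²) dz = √(π/α) under α to get the higher moments, with u = A·z·e^(−z²/(2w²)), the integral evaluates to A²·[√(π)·w^3/2].
Setting this equal to 1 gives A² = 1/(√(π)·w^3/2).
Plugging in w = 0.656 yields A = 1.999.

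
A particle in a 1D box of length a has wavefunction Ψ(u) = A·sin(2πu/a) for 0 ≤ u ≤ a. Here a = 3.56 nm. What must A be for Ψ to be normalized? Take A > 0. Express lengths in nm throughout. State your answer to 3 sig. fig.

Normalization requires ∫|Ψ|² du = 1, integrated from 0 to a.
∫|Ψ|² du = A²·(a/2).
So A² = (a/2)^(−1).
With a = 3.56: A² = 0.5618 and A = 0.7495.

A ≈ 0.750 nm^(-1/2)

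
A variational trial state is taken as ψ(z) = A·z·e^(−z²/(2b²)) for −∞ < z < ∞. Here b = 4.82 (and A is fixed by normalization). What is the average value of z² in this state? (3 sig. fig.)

By definition ⟨z²⟩ = ∫ z^2 |ψ(z)|² dz.
Since the A² factors cancel between numerator and denominator, ⟨z²⟩ = 3·b^2/2.
With b = 4.82, ⟨z^2⟩ = 34.85.

⟨z^2⟩ ≈ 34.8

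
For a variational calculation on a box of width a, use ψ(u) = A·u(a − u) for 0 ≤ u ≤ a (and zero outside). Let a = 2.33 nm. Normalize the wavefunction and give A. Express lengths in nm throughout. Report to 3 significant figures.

Normalization requires ∫|ψ|² du = 1, integrated from 0 to a.
Expanding the polynomial and integrating term by term, ∫|ψ|² du = A²·(a^5/30).
So A² = (a^5/30)^(−1).
Plugging in a = 2.33 yields A = 0.6610.

A ≈ 0.661 nm^(-5/2)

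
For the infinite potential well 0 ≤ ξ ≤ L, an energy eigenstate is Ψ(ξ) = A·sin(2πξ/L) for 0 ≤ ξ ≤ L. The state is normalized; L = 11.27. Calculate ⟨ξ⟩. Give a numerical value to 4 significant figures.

The expectation value is the |Ψ|²-weighted average of ξ: ∫ ξ|Ψ|² dξ.
With ∫₀^L sin²(nπξ/L) dξ = L/2, since the A² factors cancel between numerator and denominator, ⟨ξ⟩ = L/2.
With L = 11.27, ⟨ξ⟩ = 5.6350.

⟨ξ⟩ ≈ 5.635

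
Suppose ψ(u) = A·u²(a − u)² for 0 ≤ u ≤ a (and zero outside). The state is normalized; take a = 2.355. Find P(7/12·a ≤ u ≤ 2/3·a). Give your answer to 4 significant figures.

P ≈ 0.1575

|ψ|² is the probability density, so P = ∫_{7/12·a}^{2/3·a} |ψ|² du.
Since A² = 1/(a^9/630), this is the region integral divided by the full normalization integral.
Substituting t = u/a, A² and the length scale cancel in the ratio: P = ∫_{7/12}^{2/3} t^4·(1 - t)^4 dt / ∫_{0}^{1} t^4·(1 - t)^4 dt.
An antiderivative of t^4·(1 - t)^4 is t^5·(70·t^4 - 315·t^3 + 540·t^2 - 420·t + 126)/630; evaluating from 7/12 to 2/3 gives ≈ 0.000249975, while the full integral is 1/630.
Evaluating gives P = 0.15748.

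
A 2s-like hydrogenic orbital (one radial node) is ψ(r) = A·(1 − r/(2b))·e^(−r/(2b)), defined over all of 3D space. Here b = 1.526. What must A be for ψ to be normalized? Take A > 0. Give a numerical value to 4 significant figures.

A ≈ 0.1058

Normalization requires ∫|ψ|² 4πr² dr = 1, integrated from 0 to ∞.
∫|ψ|² 4πr² dr = A²·(8·π·b^3).
So A² = (8·π·b^3)^(−1).
Substituting b = 1.526 gives A² = 0.011197, so A = 0.10582.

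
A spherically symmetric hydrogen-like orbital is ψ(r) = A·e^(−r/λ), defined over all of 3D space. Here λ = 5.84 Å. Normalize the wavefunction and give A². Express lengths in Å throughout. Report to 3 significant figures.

We need A² ∫|f|² 4πr² dr = 1, taking the integral from 0 to ∞.
In 3D with spherical symmetry the volume element is 4πr² dr.
With ∫₀^∞ r^2 e^(−αr) dr = 2!/α^3, ∫|ψ|² 4πr² dr = A²·(π·λ^3).
So A² = (π·λ^3)^(−1).
Plugging in λ = 5.84 yields A = 0.03998.

A^2 ≈ 0.00160 Å^(-3)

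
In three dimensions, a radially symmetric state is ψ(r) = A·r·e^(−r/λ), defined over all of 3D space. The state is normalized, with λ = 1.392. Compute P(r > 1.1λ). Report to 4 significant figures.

P ≈ 0.9275

With dV = 4πr²dr, the probability is ∫|ψ|² dV over r > 1.1λ.
A² is fixed by ∫₀^∞ 4πr²|ψ|² dr = 1, i.e. A² = (3·π·λ^5)^(−1).
In terms of u = r/λ (A², 4π and the length scale all cancel between numerator and denominator), P = [∫_{1.1}^{∞} u^4·e^(-2·u) du] / [∫_{0}^{∞} u^4·e^(-2·u) du].
An antiderivative of u^4·e^(-2·u) is -(u^4/2 + u^3 + 3·u^2/2 + 3·u/2 + 3/4)·e^(-2·u); evaluating from 1.1 to ∞ gives ≈ 0.695628, while the full integral is 3/4.
The region integral divided by the full integral gives P = 0.92750.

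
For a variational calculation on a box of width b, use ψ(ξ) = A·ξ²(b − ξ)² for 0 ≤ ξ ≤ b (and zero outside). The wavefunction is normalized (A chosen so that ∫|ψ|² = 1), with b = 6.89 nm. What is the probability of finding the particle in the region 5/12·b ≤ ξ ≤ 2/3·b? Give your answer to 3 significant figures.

The probability is P = ∫ |ψ|² dξ over [5/12·b, 2/3·b].
With A² fixed by ∫|ψ|² = 1, i.e. A² = (b^9/630)^(−1), substitute and integrate.
Let u = ξ/b; then A² and the length scale cancel, so P = ∫_{5/12}^{2/3} u^4·(1 - u)^4 du ÷ ∫_{0}^{1} u^4·(1 - u)^4 du.
An antiderivative of u^4·(1 - u)^4 is u^5·(70·u^4 - 315·u^3 + 540·u^2 - 420·u + 126)/630; evaluating from 5/12 to 2/3 gives ≈ 0.00087750, while the full integral is 1/630.
Evaluating gives P = 0.5528.

P ≈ 0.553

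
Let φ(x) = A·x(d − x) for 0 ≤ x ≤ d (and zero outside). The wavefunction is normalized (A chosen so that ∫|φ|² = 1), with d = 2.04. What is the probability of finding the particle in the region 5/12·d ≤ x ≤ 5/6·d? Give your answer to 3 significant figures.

P ≈ 0.618

P = ∫_{5/12·d}^{5/6·d} |φ(x)|² dx.
With A² fixed by ∫|φ|² = 1, i.e. A² = (d^5/30)^(−1), substitute and integrate.
Substituting u = x/d, A² and the length scale cancel in the ratio: P = ∫_{5/12}^{5/6} u^2·(1 - u)^2 du / ∫_{0}^{1} u^2·(1 - u)^2 du.
With ∫ u^2·(1 - u)^2 du = u^3·(6·u^2 - 15·u + 10)/30 + C, the region integral is ≈ 0.020596 and the full one is 1/30.
Evaluating gives P = 0.6179.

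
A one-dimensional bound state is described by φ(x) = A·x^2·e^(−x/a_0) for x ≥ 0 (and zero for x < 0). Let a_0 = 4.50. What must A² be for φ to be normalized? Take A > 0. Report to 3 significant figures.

Normalization requires ∫|φ|² dx = 1, integrated from 0 to ∞.
With ∫₀^∞ x^4 e^(−αx) dx = 4!/α^5, carrying out the integral gives A² · 3·a_0^5/4.
Setting this equal to 1 gives A² = 1/(3·a_0^5/4).
Plugging in a_0 = 4.50 yields A = 0.02688.

A^2 ≈ 0.000723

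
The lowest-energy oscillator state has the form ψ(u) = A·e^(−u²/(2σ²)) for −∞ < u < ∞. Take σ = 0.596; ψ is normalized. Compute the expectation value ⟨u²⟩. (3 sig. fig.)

⟨u^2⟩ ≈ 0.178

By definition ⟨u²⟩ = ∫ u^2 |ψ(u)|² du.
With ∫_{−∞}^{∞} u^(2m) e^(−αu²) du = (2m−1)!!·√π / (2^m α^(m+1/2)), evaluating both integrals, ⟨u²⟩ = σ^2/2.
Putting σ = 0.596 gives 0.1776.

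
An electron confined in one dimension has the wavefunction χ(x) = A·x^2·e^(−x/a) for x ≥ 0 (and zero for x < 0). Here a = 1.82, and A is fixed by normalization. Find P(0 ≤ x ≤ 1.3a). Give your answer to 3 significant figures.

P ≈ 0.123

The probability is P = ∫ |χ|² dx over [0, 1.3a].
The normalization integral ∫|χ|²dx over the whole domain equals 3·a^5/4·A², and A² cancels in the ratio.
Substituting u = x/a, A² and the length scale cancel in the ratio: P = ∫_{0}^{1.3} u^4·e^(-2·u) du / ∫_{0}^{∞} u^4·e^(-2·u) du.
An antiderivative of u^4·e^(-2·u) is -(u^4/2 + u^3 + 3·u^2/2 + 3·u/2 + 3/4)·e^(-2·u); evaluating from 0 to 1.3 gives ≈ 0.091932, while the full integral is 3/4.
Taking the ratio, P = 0.1226.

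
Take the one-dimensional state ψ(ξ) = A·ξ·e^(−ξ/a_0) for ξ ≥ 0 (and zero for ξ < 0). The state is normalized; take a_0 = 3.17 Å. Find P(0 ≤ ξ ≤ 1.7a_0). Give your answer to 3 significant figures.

P ≈ 0.660

|ψ|² is the probability density, so P = ∫_{0}^{1.7a_0} |ψ|² dξ.
The normalization integral ∫|ψ|²dξ over the whole domain equals a_0^3/4·A², and A² cancels in the ratio.
Substituting u = ξ/a_0, A² and the length scale cancel in the ratio: P = ∫_{0}^{1.7} u^2·e^(-2·u) du / ∫_{0}^{∞} u^2·e^(-2·u) du.
An antiderivative of u^2·e^(-2·u) is -(2·u^2 + 2·u + 1)·e^(-2·u)/4; evaluating from 0 to 1.7 gives 1/4 - 509·e^(-17/5)/200, while the full integral is 1/4.
The result is P = 0.6603.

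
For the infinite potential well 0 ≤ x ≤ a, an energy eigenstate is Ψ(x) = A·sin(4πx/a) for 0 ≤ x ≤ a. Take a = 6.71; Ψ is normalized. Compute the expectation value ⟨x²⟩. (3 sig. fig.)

The expectation value is the |Ψ|²-weighted average of x^2: ∫ x^2|Ψ|² dx.
With ∫₀^a sin²(nπx/a) dx = a/2, evaluating both integrals, ⟨x²⟩ = -a^2/(32·π^2) + a^2/3.
With a = 6.71, ⟨x^2⟩ = 14.87.

⟨x^2⟩ ≈ 14.9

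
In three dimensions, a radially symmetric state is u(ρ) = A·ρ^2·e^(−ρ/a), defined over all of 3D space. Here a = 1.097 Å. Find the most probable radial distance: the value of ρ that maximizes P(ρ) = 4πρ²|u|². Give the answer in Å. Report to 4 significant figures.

ρ ≈ 3.291 Å

Set d/dρ [P(ρ) = 4πρ²|u|²] = 0 and solve for ρ > 0.
Solving yields ρ = 3·a.
With a = 1.097, the most probable radial distance is 3.2910 Å.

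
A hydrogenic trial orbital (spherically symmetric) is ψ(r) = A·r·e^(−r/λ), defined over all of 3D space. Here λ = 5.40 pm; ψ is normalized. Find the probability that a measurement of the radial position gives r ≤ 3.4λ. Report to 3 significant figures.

P = ∫ |ψ|² 4πr² dr over r ≤ 3.4λ.
Normalization gives A² = 1/(3·π·λ^5).
Substituting u = r/λ, A², 4π and the length scale all cancel in the ratio: P = ∫_{0}^{3.4} u^4·e^(-2·u) du / ∫_{0}^{∞} u^4·e^(-2·u) du.
Using ∫ u^4·e^(-2·u) du = -(u^4/2 + u^3 + 3·u^2/2 + 3·u/2 + 3/4)·e^(-2·u), the numerator is ≈ 0.60598 and the denominator is 3/4.
This evaluates to P = 0.8080.

P ≈ 0.808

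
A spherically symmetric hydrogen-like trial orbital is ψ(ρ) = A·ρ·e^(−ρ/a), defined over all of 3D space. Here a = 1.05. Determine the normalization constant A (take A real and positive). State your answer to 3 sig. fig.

We need A² ∫|f|² 4πρ² dρ = 1, taking the integral from 0 to ∞.
With ψ = A·ρ·e^(−ρ/a), the integral evaluates to A²·[3·π·a^5].
Hence A² = 1/[3·π·a^5].
With a = 1.05: A² = 0.08313 and A = 0.2883.

A ≈ 0.288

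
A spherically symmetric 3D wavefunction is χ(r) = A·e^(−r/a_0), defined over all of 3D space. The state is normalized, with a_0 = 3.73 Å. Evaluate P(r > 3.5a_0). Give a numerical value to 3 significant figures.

P ≈ 0.0296

With dV = 4πr²dr, the probability is ∫|χ|² dV over r > 3.5a_0.
A² is fixed by ∫₀^∞ 4πr²|χ|² dr = 1, i.e. A² = (π·a_0^3)^(−1).
Substituting u = r/a_0, A², 4π and the length scale all cancel in the ratio: P = ∫_{3.5}^{∞} u^2·e^(-2·u) du / ∫_{0}^{∞} u^2·e^(-2·u) du.
With ∫ u^2·e^(-2·u) du = -(2·u^2 + 2·u + 1)·e^(-2·u)/4 + C, the region integral is 65·e^(-7)/8 and the full one is 1/4.
The region integral divided by the full integral gives P = 0.02964.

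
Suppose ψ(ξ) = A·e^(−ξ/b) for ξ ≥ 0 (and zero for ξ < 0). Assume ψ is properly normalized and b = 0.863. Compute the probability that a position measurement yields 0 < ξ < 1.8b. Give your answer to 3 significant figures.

The probability is P = ∫ |ψ|² dξ over [0, 1.8b].
Since A² = 1/(b/2), this is the region integral divided by the full normalization integral.
Substituting u = ξ/b, A² and the length scale cancel in the ratio: P = ∫_{0}^{1.8} e^(-2·u) du / ∫_{0}^{∞} e^(-2·u) du.
An antiderivative of e^(-2·u) is -e^(-2·u)/2; evaluating from 0 to 1.8 gives 1/2 - e^(-18/5)/2, while the full integral is 1/2.
Evaluating gives P = 0.9727.

P ≈ 0.973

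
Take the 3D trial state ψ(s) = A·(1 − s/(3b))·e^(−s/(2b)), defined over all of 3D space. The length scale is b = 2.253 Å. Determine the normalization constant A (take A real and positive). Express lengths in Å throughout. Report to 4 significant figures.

The normalization condition is ∫|ψ|² 4πs² ds = 1 from 0 to ∞.
Recall ∫₀^∞ s^m e^(−s/β) ds = m!·β^(m+1), with ψ = A·(1 − s/(3b))·e^(−s/(2b)), the integral evaluates to A²·[8·π·b^3/3].
Hence A² = 1/[8·π·b^3/3].
Substituting b = 2.253 gives A² = 0.010438, so A = 0.10216.

A ≈ 0.1022 Å^(-3/2)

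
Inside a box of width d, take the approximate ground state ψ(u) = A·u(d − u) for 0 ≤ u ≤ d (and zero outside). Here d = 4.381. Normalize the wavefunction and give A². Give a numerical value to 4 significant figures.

A^2 ≈ 0.01859

The normalization condition is ∫|ψ|² du = 1 from 0 to d.
Expanding the polynomial and integrating term by term, carrying out the integral gives A² · d^5/30.
Hence A² = 1/[d^5/30].
Plugging in d = 4.381 yields A = 0.13634.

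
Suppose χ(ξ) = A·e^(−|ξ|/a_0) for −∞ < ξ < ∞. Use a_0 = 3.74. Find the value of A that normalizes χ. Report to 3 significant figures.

We need A² ∫|f|² dξ = 1, taking the integral from −∞ to ∞.
Carrying out the integral gives A² · a_0.
Hence A² = 1/[a_0].
Plugging in a_0 = 3.74 yields A = 0.5171.

A ≈ 0.517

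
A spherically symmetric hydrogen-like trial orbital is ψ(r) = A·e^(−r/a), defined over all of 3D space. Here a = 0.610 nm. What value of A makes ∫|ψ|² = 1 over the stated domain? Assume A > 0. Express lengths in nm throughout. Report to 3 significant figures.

A ≈ 1.18 nm^(-3/2)

Normalization requires ∫|ψ|² 4πr² dr = 1, integrated from 0 to ∞.
With ψ = A·e^(−r/a), the integral evaluates to A²·[π·a^3].
So A² = (π·a^3)^(−1).
Substituting a = 0.610 gives A² = 1.402, so A = 1.184.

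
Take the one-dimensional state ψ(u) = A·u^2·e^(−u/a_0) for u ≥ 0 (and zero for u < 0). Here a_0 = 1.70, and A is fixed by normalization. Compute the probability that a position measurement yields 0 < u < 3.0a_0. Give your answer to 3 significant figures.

P ≈ 0.715

P = ∫_{0}^{3.0a_0} |ψ(u)|² du.
Since A² = 1/(3·a_0^5/4), this is the region integral divided by the full normalization integral.
Let t = u/a_0; then A² and the length scale cancel, so P = ∫_{0}^{3.0} t^4·e^(-2·t) dt ÷ ∫_{0}^{∞} t^4·e^(-2·t) dt.
With ∫ t^4·e^(-2·t) dt = -(t^4/2 + t^3 + 3·t^2/2 + 3·t/2 + 3/4)·e^(-2·t) + C, the region integral is 3/4 - 345·e^(-6)/4 and the full one is 3/4.
This works out to P = 0.7149.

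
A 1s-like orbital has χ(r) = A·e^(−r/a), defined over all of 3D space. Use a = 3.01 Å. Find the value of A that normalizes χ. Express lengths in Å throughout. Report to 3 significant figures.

Normalization requires ∫|χ|² 4πr² dr = 1, integrated from 0 to ∞.
∫|χ|² 4πr² dr = A²·(π·a^3).
So A² = (π·a^3)^(−1).
With a = 3.01: A² = 0.01167 and A = 0.1080.

A ≈ 0.108 Å^(-3/2)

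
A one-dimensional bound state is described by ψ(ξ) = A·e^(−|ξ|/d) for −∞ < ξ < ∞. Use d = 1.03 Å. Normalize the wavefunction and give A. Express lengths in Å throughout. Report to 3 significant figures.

Normalization requires ∫|ψ|² dξ = 1, integrated from −∞ to ∞.
With ∫₀^∞ ξ^0 e^(−αξ) dξ = 0!/α^1, ∫|ψ|² dξ = A²·(d).
Setting this equal to 1 gives A² = 1/(d).
With d = 1.03: A² = 0.9709 and A = 0.9853.

A ≈ 0.985 Å^(-1/2)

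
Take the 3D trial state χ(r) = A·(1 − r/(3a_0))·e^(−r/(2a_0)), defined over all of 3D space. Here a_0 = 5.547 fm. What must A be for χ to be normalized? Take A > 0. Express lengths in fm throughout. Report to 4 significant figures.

A ≈ 0.02645 fm^(-3/2)

Require ∫ |χ|² 4πr² dr = 1 over the whole domain.
In 3D with spherical symmetry the volume element is 4πr² dr.
Recall ∫₀^∞ r^m e^(−r/β) dr = m!·β^(m+1), with χ = A·(1 − r/(3a_0))·e^(−r/(2a_0)), the integral evaluates to A²·[8·π·a_0^3/3].
Substituting a_0 = 5.547 gives A² = 0.00069937, so A = 0.026446.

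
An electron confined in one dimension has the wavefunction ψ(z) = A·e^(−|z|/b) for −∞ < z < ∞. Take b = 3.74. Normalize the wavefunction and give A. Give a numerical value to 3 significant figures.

Require ∫ |ψ|² dz = 1 over the whole domain.
With ψ = A·e^(−|z|/b), the integral evaluates to A²·[b].
Setting this equal to 1 gives A² = 1/(b).
Plugging in b = 3.74 yields A = 0.5171.

A ≈ 0.517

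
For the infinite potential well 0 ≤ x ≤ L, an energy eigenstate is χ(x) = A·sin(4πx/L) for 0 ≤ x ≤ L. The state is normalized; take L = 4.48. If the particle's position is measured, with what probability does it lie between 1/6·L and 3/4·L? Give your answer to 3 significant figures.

P = ∫_{1/6·L}^{3/4·L} |χ(x)|² dx.
The normalization integral ∫|χ|²dx over the whole domain equals L/2·A², and A² cancels in the ratio.
In terms of u = x/L (A² and the length scale cancel between numerator and denominator), P = [∫_{1/6}^{3/4} sin(4·π·u)^2 du] / [∫_{0}^{1} sin(4·π·u)^2 du].
An antiderivative of sin(4·π·u)^2 is u/2 - sin(4·π·u)·cos(4·π·u)/(8·π); evaluating from 1/6 to 3/4 gives -√(3)/(32·π) + 7/24, while the full integral is 1/2.
This works out to P = -√(3)/(16·π) + 7/12.

P ≈ 0.549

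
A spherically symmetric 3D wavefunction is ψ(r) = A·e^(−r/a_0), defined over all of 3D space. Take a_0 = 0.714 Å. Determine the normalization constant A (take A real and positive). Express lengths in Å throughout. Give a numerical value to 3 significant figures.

A ≈ 0.935 Å^(-3/2)

The normalization condition is ∫|ψ|² 4πr² dr = 1 from 0 to ∞.
The angular integral contributes 4π, leaving ∫₀^∞ r²|ψ|² dr.
With ∫₀^∞ r^2 e^(−αr) dr = 2!/α^3, with ψ = A·e^(−r/a_0), the integral evaluates to A²·[π·a_0^3].
Setting this equal to 1 gives A² = 1/(π·a_0^3).
Plugging in a_0 = 0.714 yields A = 0.9351.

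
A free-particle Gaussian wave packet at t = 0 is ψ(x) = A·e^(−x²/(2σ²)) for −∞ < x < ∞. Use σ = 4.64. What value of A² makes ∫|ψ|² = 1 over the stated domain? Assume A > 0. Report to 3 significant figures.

We need A² ∫|f|² dx = 1, taking the integral from −∞ to ∞.
With ∫_{−∞}^{∞} x^(2m) e^(−αx²) dx = (2m−1)!!·√π / (2^m α^(m+1/2)), carrying out the integral gives A² · √(π)·σ.
Plugging in σ = 4.64 yields A = 0.3487.

A^2 ≈ 0.122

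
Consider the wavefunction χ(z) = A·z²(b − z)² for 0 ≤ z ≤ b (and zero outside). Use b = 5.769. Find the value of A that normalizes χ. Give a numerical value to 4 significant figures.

A ≈ 0.009434

Require ∫ |χ|² dz = 1 over the whole domain.
With χ = A·z²(b − z)², the integral evaluates to A²·[b^9/630].
Hence A² = 1/[b^9/630].
Plugging in b = 5.769 yields A = 0.0094345.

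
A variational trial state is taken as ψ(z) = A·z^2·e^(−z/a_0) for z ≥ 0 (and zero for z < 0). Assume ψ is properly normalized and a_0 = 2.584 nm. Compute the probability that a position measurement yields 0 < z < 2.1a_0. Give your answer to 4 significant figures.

The probability is P = ∫ |ψ|² dz over [0, 2.1a_0].
Since A² = 1/(3·a_0^5/4), this is the region integral divided by the full normalization integral.
Substituting u = z/a_0, A² and the length scale cancel in the ratio: P = ∫_{0}^{2.1} u^4·e^(-2·u) du / ∫_{0}^{∞} u^4·e^(-2·u) du.
Using ∫ u^4·e^(-2·u) du = -(u^4/2 + u^3 + 3·u^2/2 + 3·u/2 + 3/4)·e^(-2·u), the numerator is ≈ 0.307630 and the denominator is 3/4.
The result is P = 0.41017.

P ≈ 0.4102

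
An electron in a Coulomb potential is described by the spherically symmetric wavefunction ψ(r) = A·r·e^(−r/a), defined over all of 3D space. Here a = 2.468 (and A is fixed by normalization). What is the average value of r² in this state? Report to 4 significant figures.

By definition ⟨r²⟩ = ∫ r^2 |ψ(r)|² 4πr² dr.
Since the A² factors cancel between numerator and denominator, ⟨r²⟩ = 15·a^2/2.
With a = 2.468, ⟨r^2⟩ = 45.683.

⟨r^2⟩ ≈ 45.68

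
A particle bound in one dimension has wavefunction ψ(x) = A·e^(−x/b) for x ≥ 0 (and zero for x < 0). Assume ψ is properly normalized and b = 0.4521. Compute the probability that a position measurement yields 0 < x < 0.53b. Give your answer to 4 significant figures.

P = ∫_{0}^{0.53b} |ψ(x)|² dx.
The normalization integral ∫|ψ|²dx over the whole domain equals b/2·A², and A² cancels in the ratio.
Let u = x/b; then A² and the length scale cancel, so P = ∫_{0}^{0.53} e^(-2·u) du ÷ ∫_{0}^{∞} e^(-2·u) du.
Using ∫ e^(-2·u) du = -e^(-2·u)/2, the numerator is 1/2 - e^(-53/50)/2 and the denominator is 1/2.
Evaluating gives P = 0.65354.

P ≈ 0.6535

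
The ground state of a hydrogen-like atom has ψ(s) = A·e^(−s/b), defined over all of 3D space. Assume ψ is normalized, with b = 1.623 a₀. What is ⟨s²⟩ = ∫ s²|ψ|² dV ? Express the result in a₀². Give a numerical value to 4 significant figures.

⟨s^2⟩ ≈ 7.902 a₀^2

⟨s²⟩ = ∫ s^2 |ψ|² 4πs² ds over the full domain.
Recall ∫₀^∞ s^m e^(−s/β) ds = m!·β^(m+1), since the A² factors cancel between numerator and denominator, ⟨s²⟩ = 3·b^2.
Putting b = 1.623 gives 7.9024.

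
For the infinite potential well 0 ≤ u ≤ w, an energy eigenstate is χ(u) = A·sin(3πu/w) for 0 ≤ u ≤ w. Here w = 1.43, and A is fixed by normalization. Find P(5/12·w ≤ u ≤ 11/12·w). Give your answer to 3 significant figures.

|χ|² is the probability density, so P = ∫_{5/12·w}^{11/12·w} |χ|² du.
With A² fixed by ∫|χ|² = 1, i.e. A² = (w/2)^(−1), substitute and integrate.
Let t = u/w; then A² and the length scale cancel, so P = ∫_{5/12}^{11/12} sin(3·π·t)^2 dt ÷ ∫_{0}^{1} sin(3·π·t)^2 dt.
An antiderivative of sin(3·π·t)^2 is t/2 - sin(6·π·t)/(12·π); evaluating from 5/12 to 11/12 gives 1/(6·π) + 1/4, while the full integral is 1/2.
Taking the ratio, P = (2 + 3·π)/(6·π).

P ≈ 0.606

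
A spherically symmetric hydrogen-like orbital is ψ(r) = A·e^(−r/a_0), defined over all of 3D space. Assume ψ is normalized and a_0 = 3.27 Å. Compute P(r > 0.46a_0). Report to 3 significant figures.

P ≈ 0.934

With dV = 4πr²dr, the probability is ∫|ψ|² dV over r > 0.46a_0.
The full normalization integral is A²·[π·a_0^3] = 1, fixing A².
Let u = r/a_0; then A², 4π and the length scale all cancel, so P = ∫_{0.46}^{∞} u^2·e^(-2·u) du ÷ ∫_{0}^{∞} u^2·e^(-2·u) du.
Using ∫ u^2·e^(-2·u) du = -(2·u^2 + 2·u + 1)·e^(-2·u)/4, the numerator is 2929·e^(-23/25)/5000 and the denominator is 1/4.
This evaluates to P = 0.9338.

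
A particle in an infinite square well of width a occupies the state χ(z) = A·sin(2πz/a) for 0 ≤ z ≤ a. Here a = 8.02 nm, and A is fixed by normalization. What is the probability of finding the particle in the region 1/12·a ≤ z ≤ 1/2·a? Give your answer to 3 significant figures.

P ≈ 0.486

The probability is P = ∫ |χ|² dz over [1/12·a, 1/2·a].
With A² fixed by ∫|χ|² = 1, i.e. A² = (a/2)^(−1), substitute and integrate.
Substituting u = z/a, A² and the length scale cancel in the ratio: P = ∫_{1/12}^{1/2} sin(2·π·u)^2 du / ∫_{0}^{1} sin(2·π·u)^2 du.
Using ∫ sin(2·π·u)^2 du = u/2 - sin(4·π·u)/(8·π), the numerator is √(3)/(16·π) + 5/24 and the denominator is 1/2.
Evaluating gives P = √(3)/(8·π) + 5/12.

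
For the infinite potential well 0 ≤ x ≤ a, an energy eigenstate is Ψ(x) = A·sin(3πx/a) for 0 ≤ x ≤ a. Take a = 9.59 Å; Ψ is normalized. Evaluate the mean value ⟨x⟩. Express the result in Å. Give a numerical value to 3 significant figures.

The expectation value is the |Ψ|²-weighted average of x: ∫ x|Ψ|² dx.
Since the A² factors cancel between numerator and denominator, ⟨x⟩ = a/2.
With a = 9.59, ⟨x⟩ = 4.795.

⟨x⟩ ≈ 4.80 Å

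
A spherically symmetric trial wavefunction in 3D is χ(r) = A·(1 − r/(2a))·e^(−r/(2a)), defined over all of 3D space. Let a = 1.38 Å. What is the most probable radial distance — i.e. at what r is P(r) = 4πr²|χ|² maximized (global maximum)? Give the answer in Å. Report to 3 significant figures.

r ≈ 7.23 Å

Differentiate P(r) = 4πr²|χ|² with respect to r and set to zero.
This gives r = a·(√(5) + 3).
With a = 1.38, the most probable radial distance is 7.226 Å.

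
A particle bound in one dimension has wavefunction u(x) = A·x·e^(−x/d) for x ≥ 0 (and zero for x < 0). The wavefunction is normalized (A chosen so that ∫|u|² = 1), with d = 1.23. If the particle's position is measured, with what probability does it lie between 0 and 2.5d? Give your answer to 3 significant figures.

P ≈ 0.875

The probability is P = ∫ |u|² dx over [0, 2.5d].
The normalization integral ∫|u|²dx over the whole domain equals d^3/4·A², and A² cancels in the ratio.
Let t = x/d; then A² and the length scale cancel, so P = ∫_{0}^{2.5} t^2·e^(-2·t) dt ÷ ∫_{0}^{∞} t^2·e^(-2·t) dt.
With ∫ t^2·e^(-2·t) dt = -(2·t^2 + 2·t + 1)·e^(-2·t)/4 + C, the region integral is 1/4 - 37·e^(-5)/8 and the full one is 1/4.
This works out to P = 0.8753.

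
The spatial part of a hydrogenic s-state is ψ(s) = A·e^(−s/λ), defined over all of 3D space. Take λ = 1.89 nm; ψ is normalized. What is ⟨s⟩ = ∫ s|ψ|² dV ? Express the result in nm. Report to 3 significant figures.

⟨s⟩ ≈ 2.84 nm

The expectation value is the |ψ|²-weighted average of s: ∫ s|ψ|² 4πs² ds.
With ∫₀^∞ s^3 e^(−αs) ds = 3!/α^4, evaluating both integrals, ⟨s⟩ = 3·λ/2.
With λ = 1.89, ⟨s⟩ = 2.835.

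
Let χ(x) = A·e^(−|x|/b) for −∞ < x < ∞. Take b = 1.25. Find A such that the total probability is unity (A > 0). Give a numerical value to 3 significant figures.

The normalization condition is ∫|χ|² dx = 1 from −∞ to ∞.
The integral (without the A² prefactor) comes out to b.
So A² = (b)^(−1).
Plugging in b = 1.25 yields A = 0.8944.

A ≈ 0.894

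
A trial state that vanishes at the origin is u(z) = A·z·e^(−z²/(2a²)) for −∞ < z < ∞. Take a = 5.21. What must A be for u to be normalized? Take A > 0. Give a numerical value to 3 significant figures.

Require ∫ |u|² dz = 1 over the whole domain.
The integral (without the A² prefactor) comes out to √(π)·a^3/2.
Setting this equal to 1 gives A² = 1/(√(π)·a^3/2).
With a = 5.21: A² = 0.007979 and A = 0.08932.

A ≈ 0.0893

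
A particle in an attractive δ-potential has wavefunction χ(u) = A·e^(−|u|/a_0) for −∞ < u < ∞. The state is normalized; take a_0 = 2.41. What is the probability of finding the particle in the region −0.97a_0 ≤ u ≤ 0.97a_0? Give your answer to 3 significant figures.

|χ|² is the probability density, so P = ∫_{−0.97a_0}^{0.97a_0} |χ|² du.
With A² fixed by ∫|χ|² = 1, i.e. A² = (a_0)^(−1), substitute and integrate.
Both integrals are even about u = 0, so only the u ≥ 0 halves are needed (the factors of 2 cancel). Substituting t = u/a_0, A² and the length scale cancel in the ratio: P = ∫_{0}^{0.97} e^(-2·t) dt / ∫_{0}^{∞} e^(-2·t) dt.
Using ∫ e^(-2·t) dt = -e^(-2·t)/2, the numerator is 1/2 - e^(-97/50)/2 and the denominator is 1/2.
Taking the ratio, P = 0.8563.

P ≈ 0.856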